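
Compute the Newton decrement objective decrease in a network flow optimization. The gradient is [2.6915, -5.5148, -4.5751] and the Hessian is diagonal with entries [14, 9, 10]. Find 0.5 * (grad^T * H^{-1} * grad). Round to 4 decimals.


Step 1: H is diagonal, so H^(-1) * g = [0.1923, -0.6128, -0.4575].
Step 2: g^T H^(-1) g = sum_i g_i^2 / H_ii
  = (2.6915)^2/14 + (-5.5148)^2/9 + (-4.5751)^2/10
  = 0.5174 + 3.3792 + 2.0932 = 5.9898
Step 3: Objective decrease = 0.5 * g^T H^(-1) g = 2.9949


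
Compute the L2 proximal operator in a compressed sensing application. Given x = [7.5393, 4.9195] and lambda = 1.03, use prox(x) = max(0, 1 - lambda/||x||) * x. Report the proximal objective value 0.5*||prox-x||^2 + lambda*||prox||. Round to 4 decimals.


Step 1: Compute ||x||.
||x|| = 9.0024
Step 2: Compute scaling factor.
scale = max(0, 1 - 1.03/9.0024) = 0.8856
Step 3: prox(x) = [6.6767, 4.3566]
||prox(x)|| = 7.9724
Step 4: Proximal objective.
0.5*||prox-x||^2 = 0.5305
lambda*||prox|| = 8.2116
Total = 8.742


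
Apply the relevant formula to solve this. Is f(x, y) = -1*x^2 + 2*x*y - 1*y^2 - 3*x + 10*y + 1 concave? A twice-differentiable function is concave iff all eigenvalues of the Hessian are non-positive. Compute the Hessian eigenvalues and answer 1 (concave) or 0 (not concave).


The Hessian of f(x,y) = -1*x^2 + 2*x*y - 1*y^2 - 3*x + 10*y + 1 is:
H = [[-2, 2], [2, -2]]
Trace = -2 - 2 = -4
Determinant = -2*-2 - (2)^2 = 0
Discriminant = (-4)^2 - 4*0 = 16.0
Eigenvalues: lambda_1 = -4.0, lambda_2 = 0.0
The function is concave.

1


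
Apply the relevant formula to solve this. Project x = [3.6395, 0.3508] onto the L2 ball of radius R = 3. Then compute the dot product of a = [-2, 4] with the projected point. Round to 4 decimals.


Step 1: Compute ||x|| (intermediates to 6 decimals).
||x|| = sqrt(3.6395^2 + 0.3508^2) = 3.656367
Step 2: Project.
Since ||x|| > R, scale = R/||x|| = 3/3.656367 = 0.820487, proj(x) = scale * x
proj(x) = [2.986162, 0.287827]
Step 3: Dot product.
a^T * proj(x) = -2*2.986162 + 4*0.287827 = -4.821


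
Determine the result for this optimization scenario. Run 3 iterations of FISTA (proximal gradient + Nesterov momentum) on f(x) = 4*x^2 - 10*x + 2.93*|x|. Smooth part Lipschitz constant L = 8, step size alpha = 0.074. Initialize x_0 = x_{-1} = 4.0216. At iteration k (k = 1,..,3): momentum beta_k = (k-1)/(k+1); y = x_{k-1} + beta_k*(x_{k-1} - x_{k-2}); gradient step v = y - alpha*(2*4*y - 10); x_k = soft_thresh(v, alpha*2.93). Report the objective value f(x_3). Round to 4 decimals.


FISTA on f(x) = 4*x^2 - 10*x + 2.93*|x|
L = 8, alpha = 0.074
Iteration 1: beta = 0.0, y = 4.0216 + 0.0*(4.0216 - 4.0216) = 4.0216
  grad(y) = 22.1728, v = y - alpha*grad = 2.3808
  prox(v) = soft_thresh(2.3808, 0.2168) = 2.164
Iteration 2: beta = 0.3333, y = 2.164 + 0.3333*(2.164 - 4.0216) = 1.5448
  grad(y) = 2.3583, v = y - alpha*grad = 1.3703
  prox(v) = soft_thresh(1.3703, 0.2168) = 1.1535
Iteration 3: beta = 0.5, y = 1.1535 + 0.5*(1.1535 - 2.164) = 0.6482
  grad(y) = -4.8145, v = y - alpha*grad = 1.0045
  prox(v) = soft_thresh(1.0045, 0.2168) = 0.7876
f(x_3) = 4*0.7876^2 - 10*0.7876 + 2.93*|0.7876| = -3.0871


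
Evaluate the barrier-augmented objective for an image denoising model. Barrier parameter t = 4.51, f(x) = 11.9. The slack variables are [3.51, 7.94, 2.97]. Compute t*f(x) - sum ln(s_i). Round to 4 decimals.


Step 1: Compute log-barrier.
ln values: [1.2556, 2.0719, 1.0886]
phi = -(1.2556 + 2.0719 + 1.0886) = -4.4161
Step 2: Compute augmented objective.
t*f(x) = 4.51*11.9 = 53.669
Total = 53.669 - 4.4161 = 49.2529


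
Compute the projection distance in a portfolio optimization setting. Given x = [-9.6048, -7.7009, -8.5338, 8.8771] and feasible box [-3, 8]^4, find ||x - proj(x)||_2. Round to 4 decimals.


Project each component onto [-3, 8].
clip(-9.6048) = -3.0, clip(-7.7009) = -3.0, clip(-8.5338) = -3.0, clip(8.8771) = 8.0
Projection = [-3.0, -3.0, -3.0, 8.0]
Squared diffs: [43.6234, 22.0985, 30.6229, 0.7693]
Distance = sqrt(97.1141) = 9.8546


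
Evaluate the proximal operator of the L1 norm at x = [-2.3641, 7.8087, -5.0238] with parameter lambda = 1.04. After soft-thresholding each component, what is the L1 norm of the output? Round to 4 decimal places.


Soft-thresholding with lambda = 1.04:
prox(-2.3641) = sign(-2.3641)*max(|-2.3641| - 1.04, 0) = -1.3241
prox(7.8087) = sign(7.8087)*max(|7.8087| - 1.04, 0) = 6.7687
prox(-5.0238) = sign(-5.0238)*max(|-5.0238| - 1.04, 0) = -3.9838
prox(x) = [-1.3241, 6.7687, -3.9838]
||prox(x)||_1 = 1.3241 + 6.7687 + 3.9838 = 12.0766


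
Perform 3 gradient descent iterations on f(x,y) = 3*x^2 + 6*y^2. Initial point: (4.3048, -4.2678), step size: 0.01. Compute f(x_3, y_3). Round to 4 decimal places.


Gradient descent on f(x,y) = 3*x^2 + 6*y^2.
Starting point: (4.3048, -4.2678), alpha = 0.01
Step 1: grad_x = 2*3*4.3048 = 25.8288, grad_y = 2*6*-4.2678 = -51.2136
  x_1 = 4.3048 - 0.01*25.8288 = 4.0465
  y_1 = -4.2678 - 0.01*-51.2136 = -3.7557
Step 2: grad_x = 2*3*4.0465 = 24.2791, grad_y = 2*6*-3.7557 = -45.068
  x_2 = 4.0465 - 0.01*24.2791 = 3.8037
  y_2 = -3.7557 - 0.01*-45.068 = -3.305
Step 3: grad_x = 2*3*3.8037 = 22.8223, grad_y = 2*6*-3.305 = -39.6598
  x_3 = 3.8037 - 0.01*22.8223 = 3.5755
  y_3 = -3.305 - 0.01*-39.6598 = -2.9084
f(3.5755, -2.9084) = 3*3.5755^2 + 6*(-2.9084)^2 = 89.1048


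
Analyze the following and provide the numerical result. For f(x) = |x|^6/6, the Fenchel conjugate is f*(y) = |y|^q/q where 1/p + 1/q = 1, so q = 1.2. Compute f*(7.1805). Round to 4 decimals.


The conjugate exponent q satisfies 1/p + 1/q = 1.
p = 6, so q = 6/(6 - 1) = 1.2
|y|^q = 7.1805^1.2 = 10.6509
f*(7.1805) = 10.6509 / 1.2 = 8.8757


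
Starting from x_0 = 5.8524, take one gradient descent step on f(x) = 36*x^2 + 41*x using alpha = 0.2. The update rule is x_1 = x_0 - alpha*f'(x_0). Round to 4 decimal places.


We compute the gradient at x_0 and apply the update.
f'(x) = 72*x + 41
f'(5.8524) = 72*5.8524 + 41 = 462.3728
x_1 = 5.8524 - 0.2*462.3728 = -86.6222


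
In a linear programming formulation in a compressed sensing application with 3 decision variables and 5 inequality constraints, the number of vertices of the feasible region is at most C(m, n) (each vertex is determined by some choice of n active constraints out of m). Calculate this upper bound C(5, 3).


Each vertex corresponds to some choice of n active constraints out of m, so the number of vertices is at most C(m, n) = m! / (n!(m-n)!).
m = 5, n = 3
Numerator: 5 * 4 * 3
Denominator: 3! = 6
C(5, 3) = 10


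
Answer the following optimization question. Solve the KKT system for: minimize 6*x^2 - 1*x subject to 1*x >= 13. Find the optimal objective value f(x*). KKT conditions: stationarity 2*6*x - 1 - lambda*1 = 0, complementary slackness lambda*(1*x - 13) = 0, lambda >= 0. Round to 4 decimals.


Step 1: Try lambda = 0 (constraint inactive).
x_unc = 1/(2*6) = 0.0833
Check: 1*0.0833 = 0.0833 < 13 -- violated!
Step 2: Constraint must be active: 1*x = 13
x* = 13/1 = 13.0
lambda = (2*6*13.0 - 1)/1 = 155.0
Step 3: Compute optimal value.
f(x*) = 6*13.0^2 - 1*13.0 = 1001.0


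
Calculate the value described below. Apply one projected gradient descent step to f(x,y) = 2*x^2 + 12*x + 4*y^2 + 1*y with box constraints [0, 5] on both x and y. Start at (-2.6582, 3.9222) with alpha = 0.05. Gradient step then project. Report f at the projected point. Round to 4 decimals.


Step 1: Compute gradient at (-2.6582, 3.9222).
grad_x = 2*2*-2.6582 + 12 = 1.3672
grad_y = 2*4*3.9222 + 1 = 32.3776
Step 2: Gradient step.
x_raw = -2.6582 - 0.05*1.3672 = -2.7266
y_raw = 3.9222 - 0.05*32.3776 = 2.3033
Step 3: Project onto [0, 5].
x_proj = clip(-2.7266) = 0.0
y_proj = clip(2.3033) = 2.3033
Step 4: Evaluate f.
f(0.0, 2.3033) = 23.5245


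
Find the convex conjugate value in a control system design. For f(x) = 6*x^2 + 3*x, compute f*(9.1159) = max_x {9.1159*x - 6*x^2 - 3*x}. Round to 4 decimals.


f*(y) = sup_x {y*x - a*x^2 - b*x} = sup_x {(y-b)*x - a*x^2}
FOC: (y - b) - 2a*x = 0 => x* = (y - b)/(2a)
x* = (9.1159 - 3)/(2*6) = 0.5097
f*(9.1159) = (y-b)^2/(4a) = (9.1159 - 3)^2/(4*6)
= 37.4042/24 = 1.5585


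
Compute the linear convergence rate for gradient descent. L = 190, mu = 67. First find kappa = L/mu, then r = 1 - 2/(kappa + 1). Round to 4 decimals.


Step 1: Compute the condition number.
kappa = L/mu = 190/67 = 2.8358
Step 2: Compute the convergence rate.
r = 1 - 2/(kappa + 1) = 1 - 2*mu/(L + mu) = (L - mu)/(L + mu) = 123/257 = 0.4786


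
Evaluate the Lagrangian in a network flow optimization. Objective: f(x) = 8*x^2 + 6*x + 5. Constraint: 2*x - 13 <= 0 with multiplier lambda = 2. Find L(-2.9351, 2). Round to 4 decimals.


Step 1: Evaluate f(x).
f(-2.9351) = 8*(-2.9351)^2 + 6*(-2.9351) + 5 = 56.3079
Step 2: Evaluate g(x).
g(-2.9351) = 2*-2.9351 - 13 = -18.8702
Step 3: Compute Lagrangian.
L = 56.3079 + 2*-18.8702 = 18.5675


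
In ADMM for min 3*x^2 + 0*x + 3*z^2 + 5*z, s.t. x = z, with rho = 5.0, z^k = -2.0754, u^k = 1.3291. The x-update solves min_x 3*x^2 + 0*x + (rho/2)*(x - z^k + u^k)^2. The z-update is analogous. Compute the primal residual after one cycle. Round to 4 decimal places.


ADMM iteration with rho = 5.0, z^k = -2.0754, u^k = 1.3291
Step 1: x-update.
Minimize 3*x^2 + 0*x + (5.0/2)*(x + 2.0754 + 1.3291)^2
FOC: (2*3 + 5.0)*x = 0 + 5.0*(-2.0754 - 1.3291)
x^{k+1} = -1.5475
Step 2: z-update.
Minimize 3*z^2 + 5*z + (5.0/2)*(-1.5475 - z + 1.3291)^2
FOC: (2*3 + 5.0)*z = -5 + 5.0*(-1.5475 + 1.3291)
z^{k+1} = -0.5538
Step 3: u-update.
u^{k+1} = 1.3291 - 1.5475 + 0.5538 = 0.3354
Step 4: Primal residual = |-1.5475 + 0.5538| = 0.9937


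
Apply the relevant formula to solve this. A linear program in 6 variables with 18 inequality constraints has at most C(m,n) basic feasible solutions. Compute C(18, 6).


Each vertex corresponds to some choice of n active constraints out of m, so the number of vertices is at most C(m, n) = m! / (n!(m-n)!).
m = 18, n = 6
Numerator: 18 * 17 * 16 * 15 * 14 * 13
Denominator: 6! = 720
C(18, 6) = 18564


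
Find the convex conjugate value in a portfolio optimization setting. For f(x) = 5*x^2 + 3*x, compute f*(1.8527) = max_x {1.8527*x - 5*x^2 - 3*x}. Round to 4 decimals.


f*(y) = sup_x {y*x - a*x^2 - b*x} = sup_x {(y-b)*x - a*x^2}
FOC: (y - b) - 2a*x = 0 => x* = (y - b)/(2a)
x* = (1.8527 - 3)/(2*5) = -0.1147
f*(1.8527) = (y-b)^2/(4a) = (1.8527 - 3)^2/(4*5)
= 1.3163/20 = 0.0658


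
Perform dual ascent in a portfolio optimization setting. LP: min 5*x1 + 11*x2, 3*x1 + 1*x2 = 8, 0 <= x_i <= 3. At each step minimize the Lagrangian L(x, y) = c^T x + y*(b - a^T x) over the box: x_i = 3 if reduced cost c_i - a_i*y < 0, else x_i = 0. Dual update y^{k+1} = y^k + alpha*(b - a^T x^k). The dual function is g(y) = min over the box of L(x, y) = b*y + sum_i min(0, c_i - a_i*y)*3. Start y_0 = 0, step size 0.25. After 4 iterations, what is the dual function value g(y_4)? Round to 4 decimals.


Dual ascent for LP: min 5*x1 + 11*x2, 3*x1 + 1*x2 = 8, 0 <= x_i <= 3
Step 1: y^k = 0.0, reduced costs: (5.0, 11.0)
  x^k = (0.0, 0.0), subgradient = b - a^T x = 8.0
  y^{k+1} = 0.0 + 0.25*8.0 = 2.0
Step 2: y^k = 2.0, reduced costs: (-1.0, 9.0)
  x^k = (3.0, 0.0), subgradient = b - a^T x = -1.0
  y^{k+1} = 2.0 + 0.25*-1.0 = 1.75
Step 3: y^k = 1.75, reduced costs: (-0.25, 9.25)
  x^k = (3.0, 0.0), subgradient = b - a^T x = -1.0
  y^{k+1} = 1.75 + 0.25*-1.0 = 1.5
Step 4: y^k = 1.5, reduced costs: (0.5, 9.5)
  x^k = (0.0, 0.0), subgradient = b - a^T x = 8.0
  y^{k+1} = 1.5 + 0.25*8.0 = 3.5
Dual objective at y_4 = 3.5: reduced costs (-5.5, 7.5), box minimizer x = (3.0, 0.0)
g(y_4) = b*y + (c1 - a1*y)*x1 + (c2 - a2*y)*x2 = 8*3.5 + (-5.5)*3.0 + 7.5*0.0 = 28.0 - 16.5 + 0.0 = 11.5


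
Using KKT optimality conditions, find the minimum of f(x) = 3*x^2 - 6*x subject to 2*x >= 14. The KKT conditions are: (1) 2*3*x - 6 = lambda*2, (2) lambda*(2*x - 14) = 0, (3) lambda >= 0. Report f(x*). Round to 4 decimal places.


Step 1: Try lambda = 0 (constraint inactive).
x_unc = 6/(2*3) = 1.0
Check: 2*1.0 = 2.0 < 14 -- violated!
Step 2: Constraint must be active: 2*x = 14
x* = 14/2 = 7.0
lambda = (2*3*7.0 - 6)/2 = 18.0
Step 3: Compute optimal value.
f(x*) = 3*7.0^2 - 6*7.0 = 105.0


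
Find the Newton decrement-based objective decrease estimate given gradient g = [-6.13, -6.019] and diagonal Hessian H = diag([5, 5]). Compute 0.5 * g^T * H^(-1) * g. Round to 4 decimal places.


Step 1: H is diagonal, so H^(-1) * g = [-1.226, -1.2038].
Step 2: g^T H^(-1) g = sum_i g_i^2 / H_ii
  = (-6.13)^2/5 + (-6.019)^2/5
  = 7.5154 + 7.2457 = 14.7611
Step 3: Objective decrease = 0.5 * g^T H^(-1) g = 7.3805


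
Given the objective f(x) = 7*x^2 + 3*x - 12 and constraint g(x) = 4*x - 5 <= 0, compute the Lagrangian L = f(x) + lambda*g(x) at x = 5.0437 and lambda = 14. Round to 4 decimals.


Step 1: Evaluate f(x).
f(5.0437) = 7*5.0437^2 + 3*5.0437 - 12 = 181.2035
Step 2: Evaluate g(x).
g(5.0437) = 4*5.0437 - 5 = 15.1748
Step 3: Compute Lagrangian.
L = 181.2035 + 14*15.1748 = 393.6507


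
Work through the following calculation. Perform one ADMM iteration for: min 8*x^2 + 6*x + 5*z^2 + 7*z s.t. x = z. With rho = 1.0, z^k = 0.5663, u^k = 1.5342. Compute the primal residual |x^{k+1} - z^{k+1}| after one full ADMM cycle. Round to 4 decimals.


ADMM iteration with rho = 1.0, z^k = 0.5663, u^k = 1.5342
Step 1: x-update.
Minimize 8*x^2 + 6*x + (1.0/2)*(x - 0.5663 + 1.5342)^2
FOC: (2*8 + 1.0)*x = -6 + 1.0*(0.5663 - 1.5342)
x^{k+1} = -0.4099
Step 2: z-update.
Minimize 5*z^2 + 7*z + (1.0/2)*(-0.4099 - z + 1.5342)^2
FOC: (2*5 + 1.0)*z = -7 + 1.0*(-0.4099 + 1.5342)
z^{k+1} = -0.5342
Step 3: u-update.
u^{k+1} = 1.5342 - 0.4099 + 0.5342 = 1.6585
Step 4: Primal residual = |-0.4099 + 0.5342| = 0.1243


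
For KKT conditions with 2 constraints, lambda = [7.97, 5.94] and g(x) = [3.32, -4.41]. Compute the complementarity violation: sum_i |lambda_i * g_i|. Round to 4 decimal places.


KKT complementary slackness check:
lambda_1 * g_1 = 7.97 * 3.32 = 26.4604
lambda_2 * g_2 = 5.94 * -4.41 = -26.1954
Total violation = 26.4604 + 26.1954 = 52.6558


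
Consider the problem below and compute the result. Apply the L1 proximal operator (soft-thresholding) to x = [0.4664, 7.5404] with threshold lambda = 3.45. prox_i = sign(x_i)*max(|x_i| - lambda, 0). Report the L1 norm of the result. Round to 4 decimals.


Soft-thresholding with lambda = 3.45:
prox(0.4664) = sign(0.4664)*max(|0.4664| - 3.45, 0) = 0.0
prox(7.5404) = sign(7.5404)*max(|7.5404| - 3.45, 0) = 4.0904
prox(x) = [0.0, 4.0904]
||prox(x)||_1 = 0.0 + 4.0904 = 4.0904


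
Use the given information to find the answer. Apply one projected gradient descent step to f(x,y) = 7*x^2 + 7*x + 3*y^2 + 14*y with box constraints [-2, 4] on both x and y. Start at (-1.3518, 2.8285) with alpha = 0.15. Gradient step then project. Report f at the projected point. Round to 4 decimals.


Step 1: Compute gradient at (-1.3518, 2.8285).
grad_x = 2*7*-1.3518 + 7 = -11.9252
grad_y = 2*3*2.8285 + 14 = 30.971
Step 2: Gradient step.
x_raw = -1.3518 - 0.15*-11.9252 = 0.437
y_raw = 2.8285 - 0.15*30.971 = -1.8172
Step 3: Project onto [-2, 4].
x_proj = clip(0.437) = 0.437
y_proj = clip(-1.8172) = -1.8172
Step 4: Evaluate f.
f(0.437, -1.8172) = -11.1385


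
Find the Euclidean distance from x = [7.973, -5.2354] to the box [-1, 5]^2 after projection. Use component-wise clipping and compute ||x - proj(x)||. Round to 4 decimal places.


Project each component onto [-1, 5].
clip(7.973) = 5.0, clip(-5.2354) = -1.0
Projection = [5.0, -1.0]
Squared diffs: [8.8387, 17.9386]
Distance = sqrt(26.7773) = 5.1747


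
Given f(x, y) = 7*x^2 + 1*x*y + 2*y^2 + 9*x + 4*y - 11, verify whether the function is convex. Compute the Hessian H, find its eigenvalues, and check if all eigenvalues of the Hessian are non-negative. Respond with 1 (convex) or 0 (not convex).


The Hessian of f(x,y) = 7*x^2 + 1*x*y + 2*y^2 + 9*x + 4*y - 11 is:
H = [[14, 1], [1, 4]]
Trace = 14 + 4 = 18
Determinant = 14*4 - (1)^2 = 55
Discriminant = (18)^2 - 4*55 = 104.0
Eigenvalues: lambda_1 = 3.901, lambda_2 = 14.099
The function is convex.

1


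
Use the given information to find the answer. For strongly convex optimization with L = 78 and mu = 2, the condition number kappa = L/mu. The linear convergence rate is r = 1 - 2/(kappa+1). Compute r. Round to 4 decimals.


Step 1: Compute the condition number.
kappa = L/mu = 78/2 = 39.0
Step 2: Compute the convergence rate.
r = 1 - 2/(kappa + 1) = 1 - 2*mu/(L + mu) = (L - mu)/(L + mu) = 76/80 = 0.95


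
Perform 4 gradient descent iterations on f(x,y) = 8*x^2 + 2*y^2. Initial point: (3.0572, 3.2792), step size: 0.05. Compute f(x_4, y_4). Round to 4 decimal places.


Gradient descent on f(x,y) = 8*x^2 + 2*y^2.
Starting point: (3.0572, 3.2792), alpha = 0.05
Step 1: grad_x = 2*8*3.0572 = 48.9152, grad_y = 2*2*3.2792 = 13.1168
  x_1 = 3.0572 - 0.05*48.9152 = 0.6114
  y_1 = 3.2792 - 0.05*13.1168 = 2.6234
Step 2: grad_x = 2*8*0.6114 = 9.783, grad_y = 2*2*2.6234 = 10.4934
  x_2 = 0.6114 - 0.05*9.783 = 0.1223
  y_2 = 2.6234 - 0.05*10.4934 = 2.0987
Step 3: grad_x = 2*8*0.1223 = 1.9566, grad_y = 2*2*2.0987 = 8.3948
  x_3 = 0.1223 - 0.05*1.9566 = 0.0245
  y_3 = 2.0987 - 0.05*8.3948 = 1.679
Step 4: grad_x = 2*8*0.0245 = 0.3913, grad_y = 2*2*1.679 = 6.7158
  x_4 = 0.0245 - 0.05*0.3913 = 0.0049
  y_4 = 1.679 - 0.05*6.7158 = 1.3432
f(0.0049, 1.3432) = 8*0.0049^2 + 2*1.3432^2 = 3.6084


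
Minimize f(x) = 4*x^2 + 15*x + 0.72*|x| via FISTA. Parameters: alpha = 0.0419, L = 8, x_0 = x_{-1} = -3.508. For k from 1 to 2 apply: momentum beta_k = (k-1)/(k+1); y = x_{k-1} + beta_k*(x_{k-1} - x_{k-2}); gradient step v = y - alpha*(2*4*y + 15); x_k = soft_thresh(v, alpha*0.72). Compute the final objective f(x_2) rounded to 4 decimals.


FISTA on f(x) = 4*x^2 + 15*x + 0.72*|x|
L = 8, alpha = 0.0419
Iteration 1: beta = 0.0, y = -3.508 + 0.0*(-3.508 + 3.508) = -3.508
  grad(y) = -13.064, v = y - alpha*grad = -2.9606
  prox(v) = soft_thresh(-2.9606, 0.0302) = -2.9305
Iteration 2: beta = 0.3333, y = -2.9305 + 0.3333*(-2.9305 + 3.508) = -2.7379
  grad(y) = -6.9035, v = y - alpha*grad = -2.4487
  prox(v) = soft_thresh(-2.4487, 0.0302) = -2.4185
f(x_2) = 4*(-2.4185)^2 + 15*(-2.4185) + 0.72*|-2.4185| = -11.1396


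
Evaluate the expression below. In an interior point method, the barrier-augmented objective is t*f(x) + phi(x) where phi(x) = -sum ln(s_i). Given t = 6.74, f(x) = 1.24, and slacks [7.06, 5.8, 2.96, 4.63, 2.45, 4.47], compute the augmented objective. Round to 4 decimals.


Step 1: Compute log-barrier.
ln values: [1.9544, 1.7579, 1.0852, 1.5326, 0.8961, 1.4974]
phi = -(1.9544 + 1.7579 + 1.0852 + 1.5326 + 0.8961 + 1.4974) = -8.7235
Step 2: Compute augmented objective.
t*f(x) = 6.74*1.24 = 8.3576
Total = 8.3576 - 8.7235 = -0.3659


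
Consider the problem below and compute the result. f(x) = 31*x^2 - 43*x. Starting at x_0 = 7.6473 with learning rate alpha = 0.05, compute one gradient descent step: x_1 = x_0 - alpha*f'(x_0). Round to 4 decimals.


We compute the gradient at x_0 and apply the update.
f'(x) = 62*x - 43
f'(7.6473) = 62*7.6473 - 43 = 431.1326
x_1 = 7.6473 - 0.05*431.1326 = -13.9093


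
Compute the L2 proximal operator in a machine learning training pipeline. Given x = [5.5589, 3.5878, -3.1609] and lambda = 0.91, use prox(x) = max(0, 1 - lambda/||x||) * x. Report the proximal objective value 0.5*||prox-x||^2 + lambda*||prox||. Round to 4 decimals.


Step 1: Compute ||x||.
||x|| = 7.3325
Step 2: Compute scaling factor.
scale = max(0, 1 - 0.91/7.3325) = 0.8759
Step 3: prox(x) = [4.869, 3.1425, -2.7686]
||prox(x)|| = 6.4225
Step 4: Proximal objective.
0.5*||prox-x||^2 = 0.4141
lambda*||prox|| = 5.8445
Total = 6.2585


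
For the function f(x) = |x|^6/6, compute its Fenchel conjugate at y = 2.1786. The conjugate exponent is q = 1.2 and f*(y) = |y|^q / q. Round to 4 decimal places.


The conjugate exponent q satisfies 1/p + 1/q = 1.
p = 6, so q = 6/(6 - 1) = 1.2
|y|^q = 2.1786^1.2 = 2.5457
f*(2.1786) = 2.5457 / 1.2 = 2.1214


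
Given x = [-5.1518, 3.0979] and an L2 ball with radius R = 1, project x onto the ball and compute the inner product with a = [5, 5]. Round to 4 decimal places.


Step 1: Compute ||x|| (intermediates to 6 decimals).
||x|| = sqrt((-5.1518)^2 + 3.0979^2) = 6.011491
Step 2: Project.
Since ||x|| > R, scale = R/||x|| = 1/6.011491 = 0.166348, proj(x) = scale * x
proj(x) = [-0.856992, 0.515329]
Step 3: Dot product.
a^T * proj(x) = 5*(-0.856992) + 5*0.515329 = -1.7083


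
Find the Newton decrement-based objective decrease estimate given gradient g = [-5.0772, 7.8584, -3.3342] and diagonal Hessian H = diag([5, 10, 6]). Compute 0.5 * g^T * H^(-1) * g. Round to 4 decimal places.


Step 1: H is diagonal, so H^(-1) * g = [-1.0154, 0.7858, -0.5557].
Step 2: g^T H^(-1) g = sum_i g_i^2 / H_ii
  = (-5.0772)^2/5 + (7.8584)^2/10 + (-3.3342)^2/6
  = 5.1556 + 6.1754 + 1.8528 = 13.1839
Step 3: Objective decrease = 0.5 * g^T H^(-1) g = 6.5919


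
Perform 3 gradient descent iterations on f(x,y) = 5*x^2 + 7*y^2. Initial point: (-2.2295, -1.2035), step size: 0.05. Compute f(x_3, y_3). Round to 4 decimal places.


Gradient descent on f(x,y) = 5*x^2 + 7*y^2.
Starting point: (-2.2295, -1.2035), alpha = 0.05
Step 1: grad_x = 2*5*-2.2295 = -22.295, grad_y = 2*7*-1.2035 = -16.849
  x_1 = -2.2295 - 0.05*-22.295 = -1.1148
  y_1 = -1.2035 - 0.05*-16.849 = -0.3611
Step 2: grad_x = 2*5*-1.1148 = -11.1475, grad_y = 2*7*-0.3611 = -5.0547
  x_2 = -1.1148 - 0.05*-11.1475 = -0.5574
  y_2 = -0.3611 - 0.05*-5.0547 = -0.1083
Step 3: grad_x = 2*5*-0.5574 = -5.5738, grad_y = 2*7*-0.1083 = -1.5164
  x_3 = -0.5574 - 0.05*-5.5738 = -0.2787
  y_3 = -0.1083 - 0.05*-1.5164 = -0.0325
f(-0.2787, -0.0325) = 5*(-0.2787)^2 + 7*(-0.0325)^2 = 0.3957


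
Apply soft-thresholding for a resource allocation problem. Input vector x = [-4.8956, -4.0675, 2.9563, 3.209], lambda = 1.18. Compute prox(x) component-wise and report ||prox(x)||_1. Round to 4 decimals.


Soft-thresholding with lambda = 1.18:
prox(-4.8956) = sign(-4.8956)*max(|-4.8956| - 1.18, 0) = -3.7156
prox(-4.0675) = sign(-4.0675)*max(|-4.0675| - 1.18, 0) = -2.8875
prox(2.9563) = sign(2.9563)*max(|2.9563| - 1.18, 0) = 1.7763
prox(3.209) = sign(3.209)*max(|3.209| - 1.18, 0) = 2.029
prox(x) = [-3.7156, -2.8875, 1.7763, 2.029]
||prox(x)||_1 = 3.7156 + 2.8875 + 1.7763 + 2.029 = 10.4084


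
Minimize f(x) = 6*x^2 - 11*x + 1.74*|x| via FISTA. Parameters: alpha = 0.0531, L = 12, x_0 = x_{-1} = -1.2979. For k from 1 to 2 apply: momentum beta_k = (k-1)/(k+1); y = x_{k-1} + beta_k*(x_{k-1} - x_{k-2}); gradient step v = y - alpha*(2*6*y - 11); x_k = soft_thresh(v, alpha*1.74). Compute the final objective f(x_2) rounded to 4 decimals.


FISTA on f(x) = 6*x^2 - 11*x + 1.74*|x|
L = 12, alpha = 0.0531
Iteration 1: beta = 0.0, y = -1.2979 + 0.0*(-1.2979 + 1.2979) = -1.2979
  grad(y) = -26.5748, v = y - alpha*grad = 0.1132
  prox(v) = soft_thresh(0.1132, 0.0924) = 0.0208
Iteration 2: beta = 0.3333, y = 0.0208 + 0.3333*(0.0208 + 1.2979) = 0.4604
  grad(y) = -5.4752, v = y - alpha*grad = 0.7511
  prox(v) = soft_thresh(0.7511, 0.0924) = 0.6587
f(x_2) = 6*0.6587^2 - 11*0.6587 + 1.74*|0.6587| = -3.4963


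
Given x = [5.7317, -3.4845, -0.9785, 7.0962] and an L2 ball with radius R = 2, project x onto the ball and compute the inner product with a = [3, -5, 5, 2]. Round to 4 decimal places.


Step 1: Compute ||x|| (intermediates to 6 decimals).
||x|| = sqrt(5.7317^2 + (-3.4845)^2 + (-0.9785)^2 + 7.0962^2) = 9.813646
Step 2: Project.
Since ||x|| > R, scale = R/||x|| = 2/9.813646 = 0.203798, proj(x) = scale * x
proj(x) = [1.168109, -0.710134, -0.199416, 1.446191]
Step 3: Dot product.
a^T * proj(x) = 3*1.168109 - 5*(-0.710134) + 5*(-0.199416) + 2*1.446191 = 8.9503


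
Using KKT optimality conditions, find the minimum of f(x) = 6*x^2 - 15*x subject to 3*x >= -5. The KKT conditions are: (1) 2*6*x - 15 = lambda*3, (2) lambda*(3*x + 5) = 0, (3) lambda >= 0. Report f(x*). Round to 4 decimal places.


Step 1: Try lambda = 0 (constraint inactive).
Stationarity: 2*6*x - 15 = 0
x* = 15/(2*6) = 1.25
Check constraint: 3*1.25 = 3.75 >= -5 -- satisfied.
Step 2: Compute optimal value.
f(x*) = 6*1.25^2 - 15*1.25 = -9.375


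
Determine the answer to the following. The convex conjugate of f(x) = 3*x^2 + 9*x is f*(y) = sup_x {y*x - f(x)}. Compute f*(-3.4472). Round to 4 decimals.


f*(y) = sup_x {y*x - a*x^2 - b*x} = sup_x {(y-b)*x - a*x^2}
FOC: (y - b) - 2a*x = 0 => x* = (y - b)/(2a)
x* = (-3.4472 - 9)/(2*3) = -2.0745
f*(-3.4472) = (y-b)^2/(4a) = (-3.4472 - 9)^2/(4*3)
= 154.9328/12 = 12.9111


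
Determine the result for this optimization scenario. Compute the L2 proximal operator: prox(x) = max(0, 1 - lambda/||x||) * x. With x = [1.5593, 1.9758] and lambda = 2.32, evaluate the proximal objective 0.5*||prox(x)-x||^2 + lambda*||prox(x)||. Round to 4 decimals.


Step 1: Compute ||x||.
||x|| = 2.517
Step 2: Compute scaling factor.
scale = max(0, 1 - 2.32/2.517) = 0.0783
Step 3: prox(x) = [0.122, 0.1546]
||prox(x)|| = 0.197
Step 4: Proximal objective.
0.5*||prox-x||^2 = 2.6912
lambda*||prox|| = 0.457
Total = 3.1482


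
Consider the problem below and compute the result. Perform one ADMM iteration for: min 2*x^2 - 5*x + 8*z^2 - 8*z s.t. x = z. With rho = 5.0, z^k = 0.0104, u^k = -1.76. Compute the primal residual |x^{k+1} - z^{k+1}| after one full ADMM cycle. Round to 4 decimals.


ADMM iteration with rho = 5.0, z^k = 0.0104, u^k = -1.76
Step 1: x-update.
Minimize 2*x^2 - 5*x + (5.0/2)*(x - 0.0104 - 1.76)^2
FOC: (2*2 + 5.0)*x = 5 + 5.0*(0.0104 + 1.76)
x^{k+1} = 1.5391
Step 2: z-update.
Minimize 8*z^2 - 8*z + (5.0/2)*(1.5391 - z - 1.76)^2
FOC: (2*8 + 5.0)*z = 8 + 5.0*(1.5391 - 1.76)
z^{k+1} = 0.3284
Step 3: u-update.
u^{k+1} = -1.76 + 1.5391 - 0.3284 = -0.5492
Step 4: Primal residual = |1.5391 - 0.3284| = 1.2108


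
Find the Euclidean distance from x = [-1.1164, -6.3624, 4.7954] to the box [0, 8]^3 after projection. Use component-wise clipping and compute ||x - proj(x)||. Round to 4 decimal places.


Project each component onto [0, 8].
clip(-1.1164) = 0.0, clip(-6.3624) = 0.0, clip(4.7954) = 4.7954
Projection = [0.0, 0.0, 4.7954]
Squared diffs: [1.2463, 40.4801, 0.0]
Distance = sqrt(41.7264) = 6.4596


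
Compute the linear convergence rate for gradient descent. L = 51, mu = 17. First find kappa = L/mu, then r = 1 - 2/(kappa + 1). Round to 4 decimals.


Step 1: Compute the condition number.
kappa = L/mu = 51/17 = 3.0
Step 2: Compute the convergence rate.
r = 1 - 2/(kappa + 1) = 1 - 2*mu/(L + mu) = (L - mu)/(L + mu) = 34/68 = 0.5


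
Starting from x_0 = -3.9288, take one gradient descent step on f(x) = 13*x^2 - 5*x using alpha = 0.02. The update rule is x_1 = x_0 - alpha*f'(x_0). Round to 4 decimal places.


We compute the gradient at x_0 and apply the update.
f'(x) = 26*x - 5
f'(-3.9288) = 26*-3.9288 - 5 = -107.1488
x_1 = -3.9288 - 0.02*-107.1488 = -1.7858


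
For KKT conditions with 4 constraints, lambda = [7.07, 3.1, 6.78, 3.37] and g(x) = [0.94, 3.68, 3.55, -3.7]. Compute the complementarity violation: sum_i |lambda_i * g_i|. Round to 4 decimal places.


KKT complementary slackness check:
lambda_1 * g_1 = 7.07 * 0.94 = 6.6458
lambda_2 * g_2 = 3.1 * 3.68 = 11.408
lambda_3 * g_3 = 6.78 * 3.55 = 24.069
lambda_4 * g_4 = 3.37 * -3.7 = -12.469
Total violation = 6.6458 + 11.408 + 24.069 + 12.469 = 54.5918


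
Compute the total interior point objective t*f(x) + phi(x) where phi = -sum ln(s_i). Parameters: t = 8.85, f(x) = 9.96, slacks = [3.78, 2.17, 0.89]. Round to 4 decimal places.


Step 1: Compute log-barrier.
ln values: [1.3297, 0.7747, -0.1165]
phi = -(1.3297 + 0.7747 - 0.1165) = -1.9879
Step 2: Compute augmented objective.
t*f(x) = 8.85*9.96 = 88.146
Total = 88.146 - 1.9879 = 86.1581


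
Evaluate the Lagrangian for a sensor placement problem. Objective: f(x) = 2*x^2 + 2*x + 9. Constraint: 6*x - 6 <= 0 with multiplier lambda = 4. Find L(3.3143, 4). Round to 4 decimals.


Step 1: Evaluate f(x).
f(3.3143) = 2*3.3143^2 + 2*3.3143 + 9 = 37.5978
Step 2: Evaluate g(x).
g(3.3143) = 6*3.3143 - 6 = 13.8858
Step 3: Compute Lagrangian.
L = 37.5978 + 4*13.8858 = 93.141


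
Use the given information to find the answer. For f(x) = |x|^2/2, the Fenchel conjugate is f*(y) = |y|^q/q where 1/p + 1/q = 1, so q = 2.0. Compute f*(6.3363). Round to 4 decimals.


The conjugate exponent q satisfies 1/p + 1/q = 1.
p = 2, so q = 2/(2 - 1) = 2.0
|y|^q = 6.3363^2.0 = 40.1487
f*(6.3363) = 40.1487 / 2.0 = 20.0743


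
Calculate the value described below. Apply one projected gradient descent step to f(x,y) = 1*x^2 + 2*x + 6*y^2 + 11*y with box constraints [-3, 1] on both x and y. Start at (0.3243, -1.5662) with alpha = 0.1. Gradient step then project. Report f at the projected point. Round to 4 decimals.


Step 1: Compute gradient at (0.3243, -1.5662).
grad_x = 2*1*0.3243 + 2 = 2.6486
grad_y = 2*6*-1.5662 + 11 = -7.7944
Step 2: Gradient step.
x_raw = 0.3243 - 0.1*2.6486 = 0.0594
y_raw = -1.5662 - 0.1*-7.7944 = -0.7868
Step 3: Project onto [-3, 1].
x_proj = clip(0.0594) = 0.0594
y_proj = clip(-0.7868) = -0.7868
Step 4: Evaluate f.
f(0.0594, -0.7868) = -4.818


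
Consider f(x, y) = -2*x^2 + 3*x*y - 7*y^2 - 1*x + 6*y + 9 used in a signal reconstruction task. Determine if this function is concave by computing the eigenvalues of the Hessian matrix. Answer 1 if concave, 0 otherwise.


The Hessian of f(x,y) = -2*x^2 + 3*x*y - 7*y^2 - 1*x + 6*y + 9 is:
H = [[-4, 3], [3, -14]]
Trace = -4 - 14 = -18
Determinant = -4*-14 - (3)^2 = 47
Discriminant = (-18)^2 - 4*47 = 136.0
Eigenvalues: lambda_1 = -14.831, lambda_2 = -3.169
The function is concave.

1


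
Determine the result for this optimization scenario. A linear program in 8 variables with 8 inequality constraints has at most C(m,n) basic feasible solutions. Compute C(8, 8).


Each vertex corresponds to some choice of n active constraints out of m, so the number of vertices is at most C(m, n) = m! / (n!(m-n)!).
m = 8, n = 8
Numerator: 8 * 7 * 6 * 5 * 4 * 3 * 2 * 1
Denominator: 8! = 40320
C(8, 8) = 1


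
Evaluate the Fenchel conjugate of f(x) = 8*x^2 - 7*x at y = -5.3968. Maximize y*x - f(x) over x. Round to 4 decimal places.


f*(y) = sup_x {y*x - a*x^2 - b*x} = sup_x {(y-b)*x - a*x^2}
FOC: (y - b) - 2a*x = 0 => x* = (y - b)/(2a)
x* = (-5.3968 + 7)/(2*8) = 0.1002
f*(-5.3968) = (y-b)^2/(4a) = (-5.3968 + 7)^2/(4*8)
= 2.5703/32 = 0.0803


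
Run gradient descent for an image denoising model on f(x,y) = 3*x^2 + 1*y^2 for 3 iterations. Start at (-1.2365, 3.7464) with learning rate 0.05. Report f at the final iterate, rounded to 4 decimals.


Gradient descent on f(x,y) = 3*x^2 + 1*y^2.
Starting point: (-1.2365, 3.7464), alpha = 0.05
Step 1: grad_x = 2*3*-1.2365 = -7.419, grad_y = 2*1*3.7464 = 7.4928
  x_1 = -1.2365 - 0.05*-7.419 = -0.8656
  y_1 = 3.7464 - 0.05*7.4928 = 3.3718
Step 2: grad_x = 2*3*-0.8656 = -5.1933, grad_y = 2*1*3.3718 = 6.7435
  x_2 = -0.8656 - 0.05*-5.1933 = -0.6059
  y_2 = 3.3718 - 0.05*6.7435 = 3.0346
Step 3: grad_x = 2*3*-0.6059 = -3.6353, grad_y = 2*1*3.0346 = 6.0692
  x_3 = -0.6059 - 0.05*-3.6353 = -0.4241
  y_3 = 3.0346 - 0.05*6.0692 = 2.7311
f(-0.4241, 2.7311) = 3*(-0.4241)^2 + 1*2.7311^2 = 7.9987


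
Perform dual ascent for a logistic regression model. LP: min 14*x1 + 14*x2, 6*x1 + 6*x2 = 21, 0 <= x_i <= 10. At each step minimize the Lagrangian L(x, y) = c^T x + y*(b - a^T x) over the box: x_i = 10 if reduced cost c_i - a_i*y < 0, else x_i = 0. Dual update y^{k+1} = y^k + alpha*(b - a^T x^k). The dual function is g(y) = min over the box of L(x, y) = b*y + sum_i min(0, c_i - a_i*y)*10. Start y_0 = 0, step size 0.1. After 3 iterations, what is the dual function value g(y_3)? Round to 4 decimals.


Dual ascent for LP: min 14*x1 + 14*x2, 6*x1 + 6*x2 = 21, 0 <= x_i <= 10
Step 1: y^k = 0.0, reduced costs: (14.0, 14.0)
  x^k = (0.0, 0.0), subgradient = b - a^T x = 21.0
  y^{k+1} = 0.0 + 0.1*21.0 = 2.1
Step 2: y^k = 2.1, reduced costs: (1.4, 1.4)
  x^k = (0.0, 0.0), subgradient = b - a^T x = 21.0
  y^{k+1} = 2.1 + 0.1*21.0 = 4.2
Step 3: y^k = 4.2, reduced costs: (-11.2, -11.2)
  x^k = (10.0, 10.0), subgradient = b - a^T x = -99.0
  y^{k+1} = 4.2 + 0.1*-99.0 = -5.7
Dual objective at y_3 = -5.7: reduced costs (48.2, 48.2), box minimizer x = (0.0, 0.0)
g(y_3) = b*y + (c1 - a1*y)*x1 + (c2 - a2*y)*x2 = 21*(-5.7) + 48.2*0.0 + 48.2*0.0 = -119.7 + 0.0 + 0.0 = -119.7


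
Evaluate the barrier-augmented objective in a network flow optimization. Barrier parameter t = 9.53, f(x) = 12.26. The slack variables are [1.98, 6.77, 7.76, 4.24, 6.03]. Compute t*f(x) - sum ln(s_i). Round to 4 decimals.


Step 1: Compute log-barrier.
ln values: [0.6831, 1.9125, 2.049, 1.4446, 1.7967]
phi = -(0.6831 + 1.9125 + 2.049 + 1.4446 + 1.7967) = -7.8859
Step 2: Compute augmented objective.
t*f(x) = 9.53*12.26 = 116.8378
Total = 116.8378 - 7.8859 = 108.9519


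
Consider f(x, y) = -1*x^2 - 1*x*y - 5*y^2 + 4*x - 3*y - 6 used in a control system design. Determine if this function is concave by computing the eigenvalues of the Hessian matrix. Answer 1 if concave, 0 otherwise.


The Hessian of f(x,y) = -1*x^2 - 1*x*y - 5*y^2 + 4*x - 3*y - 6 is:
H = [[-2, -1], [-1, -10]]
Trace = -2 - 10 = -12
Determinant = -2*-10 - (-1)^2 = 19
Discriminant = (-12)^2 - 4*19 = 68.0
Eigenvalues: lambda_1 = -10.1231, lambda_2 = -1.8769
The function is concave.

1


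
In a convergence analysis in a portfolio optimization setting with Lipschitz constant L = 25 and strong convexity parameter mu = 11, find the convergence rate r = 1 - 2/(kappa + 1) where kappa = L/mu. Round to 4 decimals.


Step 1: Compute the condition number.
kappa = L/mu = 25/11 = 2.2727
Step 2: Compute the convergence rate.
r = 1 - 2/(kappa + 1) = 1 - 2*mu/(L + mu) = (L - mu)/(L + mu) = 14/36 = 0.3889


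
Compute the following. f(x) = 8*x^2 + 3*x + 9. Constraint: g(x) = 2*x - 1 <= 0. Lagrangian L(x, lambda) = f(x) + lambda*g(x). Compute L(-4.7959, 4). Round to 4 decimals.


Step 1: Evaluate f(x).
f(-4.7959) = 8*(-4.7959)^2 + 3*(-4.7959) + 9 = 178.6176
Step 2: Evaluate g(x).
g(-4.7959) = 2*-4.7959 - 1 = -10.5918
Step 3: Compute Lagrangian.
L = 178.6176 + 4*-10.5918 = 136.2504


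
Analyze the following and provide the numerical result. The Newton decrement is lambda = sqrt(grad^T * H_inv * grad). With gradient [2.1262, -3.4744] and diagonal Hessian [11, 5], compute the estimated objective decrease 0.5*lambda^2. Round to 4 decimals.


Step 1: H is diagonal, so H^(-1) * g = [0.1933, -0.6949].
Step 2: g^T H^(-1) g = sum_i g_i^2 / H_ii
  = (2.1262)^2/11 + (-3.4744)^2/5
  = 0.411 + 2.4143 = 2.8253
Step 3: Objective decrease = 0.5 * g^T H^(-1) g = 1.4126


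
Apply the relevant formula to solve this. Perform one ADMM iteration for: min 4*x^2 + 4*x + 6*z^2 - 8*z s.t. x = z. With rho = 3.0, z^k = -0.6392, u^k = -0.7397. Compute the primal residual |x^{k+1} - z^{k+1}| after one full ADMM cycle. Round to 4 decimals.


ADMM iteration with rho = 3.0, z^k = -0.6392, u^k = -0.7397
Step 1: x-update.
Minimize 4*x^2 + 4*x + (3.0/2)*(x + 0.6392 - 0.7397)^2
FOC: (2*4 + 3.0)*x = -4 + 3.0*(-0.6392 + 0.7397)
x^{k+1} = -0.3362
Step 2: z-update.
Minimize 6*z^2 - 8*z + (3.0/2)*(-0.3362 - z - 0.7397)^2
FOC: (2*6 + 3.0)*z = 8 + 3.0*(-0.3362 - 0.7397)
z^{k+1} = 0.3181
Step 3: u-update.
u^{k+1} = -0.7397 - 0.3362 - 0.3181 = -1.3941
Step 4: Primal residual = |-0.3362 - 0.3181| = 0.6544


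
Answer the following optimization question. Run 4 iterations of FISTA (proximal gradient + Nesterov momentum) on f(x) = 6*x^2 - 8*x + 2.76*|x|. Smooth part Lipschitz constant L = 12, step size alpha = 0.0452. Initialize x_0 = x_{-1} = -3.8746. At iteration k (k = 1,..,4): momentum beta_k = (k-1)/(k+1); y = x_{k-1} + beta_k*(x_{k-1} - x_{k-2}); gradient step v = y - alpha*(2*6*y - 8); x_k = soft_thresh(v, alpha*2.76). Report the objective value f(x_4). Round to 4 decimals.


FISTA on f(x) = 6*x^2 - 8*x + 2.76*|x|
L = 12, alpha = 0.0452
Iteration 1: beta = 0.0, y = -3.8746 + 0.0*(-3.8746 + 3.8746) = -3.8746
  grad(y) = -54.4952, v = y - alpha*grad = -1.4114
  prox(v) = soft_thresh(-1.4114, 0.1248) = -1.2867
Iteration 2: beta = 0.3333, y = -1.2867 + 0.3333*(-1.2867 + 3.8746) = -0.424
  grad(y) = -13.0882, v = y - alpha*grad = 0.1676
  prox(v) = soft_thresh(0.1676, 0.1248) = 0.0428
Iteration 3: beta = 0.5, y = 0.0428 + 0.5*(0.0428 + 1.2867) = 0.7076
  grad(y) = 0.4907, v = y - alpha*grad = 0.6854
  prox(v) = soft_thresh(0.6854, 0.1248) = 0.5606
Iteration 4: beta = 0.6, y = 0.5606 + 0.6*(0.5606 - 0.0428) = 0.8713
  grad(y) = 2.4557, v = y - alpha*grad = 0.7603
  prox(v) = soft_thresh(0.7603, 0.1248) = 0.6356
f(x_4) = 6*0.6356^2 - 8*0.6356 + 2.76*|0.6356| = -0.9067


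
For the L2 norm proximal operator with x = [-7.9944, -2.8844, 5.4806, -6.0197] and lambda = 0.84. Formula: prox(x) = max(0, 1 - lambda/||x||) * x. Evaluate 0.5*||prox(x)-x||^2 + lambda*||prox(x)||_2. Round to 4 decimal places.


Step 1: Compute ||x||.
||x|| = 11.7688
Step 2: Compute scaling factor.
scale = max(0, 1 - 0.84/11.7688) = 0.9286
Step 3: prox(x) = [-7.4238, -2.6785, 5.0894, -5.59]
||prox(x)|| = 10.9288
Step 4: Proximal objective.
0.5*||prox-x||^2 = 0.3528
lambda*||prox|| = 9.1802
Total = 9.533


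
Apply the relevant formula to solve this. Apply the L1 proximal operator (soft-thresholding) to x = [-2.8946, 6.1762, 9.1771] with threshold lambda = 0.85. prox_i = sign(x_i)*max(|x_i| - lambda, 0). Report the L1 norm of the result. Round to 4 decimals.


Soft-thresholding with lambda = 0.85:
prox(-2.8946) = sign(-2.8946)*max(|-2.8946| - 0.85, 0) = -2.0446
prox(6.1762) = sign(6.1762)*max(|6.1762| - 0.85, 0) = 5.3262
prox(9.1771) = sign(9.1771)*max(|9.1771| - 0.85, 0) = 8.3271
prox(x) = [-2.0446, 5.3262, 8.3271]
||prox(x)||_1 = 2.0446 + 5.3262 + 8.3271 = 15.6979


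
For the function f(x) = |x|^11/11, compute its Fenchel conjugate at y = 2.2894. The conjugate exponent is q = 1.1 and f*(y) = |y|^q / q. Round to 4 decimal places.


The conjugate exponent q satisfies 1/p + 1/q = 1.
p = 11, so q = 11/(11 - 1) = 1.1
|y|^q = 2.2894^1.1 = 2.4871
f*(2.2894) = 2.4871 / 1.1 = 2.261


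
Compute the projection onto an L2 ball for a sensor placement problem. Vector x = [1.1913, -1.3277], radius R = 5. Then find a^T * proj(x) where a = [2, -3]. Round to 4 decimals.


Step 1: Compute ||x|| (intermediates to 6 decimals).
||x|| = sqrt(1.1913^2 + (-1.3277)^2) = 1.783811
Step 2: Project.
Since ||x|| <= R, proj = x (no scaling needed).
proj(x) = [1.1913, -1.3277]
Step 3: Dot product.
a^T * proj(x) = 2*1.1913 - 3*(-1.3277) = 6.3657


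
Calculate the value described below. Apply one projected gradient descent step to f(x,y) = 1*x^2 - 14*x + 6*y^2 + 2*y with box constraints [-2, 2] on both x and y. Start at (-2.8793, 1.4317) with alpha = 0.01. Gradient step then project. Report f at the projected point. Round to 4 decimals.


Step 1: Compute gradient at (-2.8793, 1.4317).
grad_x = 2*1*-2.8793 - 14 = -19.7586
grad_y = 2*6*1.4317 + 2 = 19.1804
Step 2: Gradient step.
x_raw = -2.8793 - 0.01*-19.7586 = -2.6817
y_raw = 1.4317 - 0.01*19.1804 = 1.2399
Step 3: Project onto [-2, 2].
x_proj = clip(-2.6817) = -2.0
y_proj = clip(1.2399) = 1.2399
Step 4: Evaluate f.
f(-2.0, 1.2399) = 43.7038


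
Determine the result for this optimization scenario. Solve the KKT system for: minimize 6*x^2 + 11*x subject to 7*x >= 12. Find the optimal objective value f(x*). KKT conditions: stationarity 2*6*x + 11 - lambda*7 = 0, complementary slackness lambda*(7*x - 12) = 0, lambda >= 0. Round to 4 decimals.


Step 1: Try lambda = 0 (constraint inactive).
x_unc = -11/(2*6) = -0.9167
Check: 7*-0.9167 = -6.4169 < 12 -- violated!
Step 2: Constraint must be active: 7*x = 12
x* = 12/7 = 1.7143 (rounded; the exact value 12/7 is used below)
lambda = (2*6*(12/7) + 11)/7 = 4.5102
Step 3: Compute optimal value.
f(x*) = 6*(12/7)^2 + 11*(12/7) = 36.4898


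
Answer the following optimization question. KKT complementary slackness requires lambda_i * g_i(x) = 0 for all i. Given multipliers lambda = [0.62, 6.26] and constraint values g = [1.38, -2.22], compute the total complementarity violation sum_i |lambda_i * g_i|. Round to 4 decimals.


KKT complementary slackness check:
lambda_1 * g_1 = 0.62 * 1.38 = 0.8556
lambda_2 * g_2 = 6.26 * -2.22 = -13.8972
Total violation = 0.8556 + 13.8972 = 14.7528
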